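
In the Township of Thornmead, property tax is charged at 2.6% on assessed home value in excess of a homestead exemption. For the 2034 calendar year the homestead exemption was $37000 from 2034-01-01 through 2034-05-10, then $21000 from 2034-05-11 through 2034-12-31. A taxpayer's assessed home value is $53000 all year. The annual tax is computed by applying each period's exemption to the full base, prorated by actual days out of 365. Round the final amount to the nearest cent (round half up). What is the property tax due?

2034-01-01 to 2034-05-10: 130 days, exemption $37000 → ($53000 − $37000) × 2.6% × 130/365 = $148.1644
2034-05-11 to 2034-12-31: 235 days, exemption $21000 → ($53000 − $21000) × 2.6% × 235/365 = $535.6712
Total = $683.8356

$683.84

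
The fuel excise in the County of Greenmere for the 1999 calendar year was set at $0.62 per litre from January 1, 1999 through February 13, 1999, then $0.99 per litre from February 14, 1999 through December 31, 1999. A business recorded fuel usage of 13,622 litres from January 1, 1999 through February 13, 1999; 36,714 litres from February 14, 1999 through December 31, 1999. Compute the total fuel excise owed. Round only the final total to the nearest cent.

$44,792.50

January 1 – February 13, 1999: 13,622 litres at $0.62/litre → $8,445.64
February 14 – December 31, 1999: 36,714 litres at $0.99/litre → $36,346.86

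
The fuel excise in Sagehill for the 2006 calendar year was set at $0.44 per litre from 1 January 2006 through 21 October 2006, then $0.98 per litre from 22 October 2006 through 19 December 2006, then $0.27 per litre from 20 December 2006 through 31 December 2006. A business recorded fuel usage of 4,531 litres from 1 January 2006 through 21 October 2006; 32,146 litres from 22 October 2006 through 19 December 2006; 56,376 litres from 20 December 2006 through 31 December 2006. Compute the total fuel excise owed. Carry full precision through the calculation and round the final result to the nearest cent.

1 January – 21 October 2006: 4,531 litres at $0.44/litre → $1,993.64
22 October – 19 December 2006: 32,146 litres at $0.98/litre → $31,503.08
20 December – 31 December 2006: 56,376 litres at $0.27/litre → $15,221.52

$48,718.24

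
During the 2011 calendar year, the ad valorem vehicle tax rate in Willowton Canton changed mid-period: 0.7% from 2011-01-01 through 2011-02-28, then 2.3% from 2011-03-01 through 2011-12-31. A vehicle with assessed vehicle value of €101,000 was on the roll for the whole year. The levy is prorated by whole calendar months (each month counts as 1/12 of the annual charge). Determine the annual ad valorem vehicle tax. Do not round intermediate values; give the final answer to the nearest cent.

€2,053.67

2011-01-01 to 2011-02-28: 2 months at 0.7% → €101,000 × 0.7% × 2/12 = €117.8333
2011-03-01 to 2011-12-31: 10 months at 2.3% → €101,000 × 2.3% × 10/12 = €1,935.8333
Total = €2,053.6667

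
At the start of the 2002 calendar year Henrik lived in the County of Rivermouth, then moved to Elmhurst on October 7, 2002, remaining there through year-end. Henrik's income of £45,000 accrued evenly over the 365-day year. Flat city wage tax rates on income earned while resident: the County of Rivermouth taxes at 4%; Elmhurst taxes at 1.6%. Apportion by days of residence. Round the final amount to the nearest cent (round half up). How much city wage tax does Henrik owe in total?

The County of Rivermouth, January 1 – October 6, 2002: 279 days → £45,000 × 4% × 279/365 = £1,375.8904
Elmhurst, October 7 – December 31, 2002: 86 days → £45,000 × 1.6% × 86/365 = £169.6438
Total = £1,545.5342

£1,545.53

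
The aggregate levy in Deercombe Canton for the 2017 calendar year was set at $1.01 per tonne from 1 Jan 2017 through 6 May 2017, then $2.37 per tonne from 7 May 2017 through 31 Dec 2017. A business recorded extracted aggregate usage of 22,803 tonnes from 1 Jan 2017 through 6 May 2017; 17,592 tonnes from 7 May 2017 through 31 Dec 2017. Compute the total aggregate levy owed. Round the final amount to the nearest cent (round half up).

$64,724.07

1 Jan – 6 May 2017: 22,803 tonnes at $1.01/tonne → $23,031.03
7 May – 31 Dec 2017: 17,592 tonnes at $2.37/tonne → $41,693.04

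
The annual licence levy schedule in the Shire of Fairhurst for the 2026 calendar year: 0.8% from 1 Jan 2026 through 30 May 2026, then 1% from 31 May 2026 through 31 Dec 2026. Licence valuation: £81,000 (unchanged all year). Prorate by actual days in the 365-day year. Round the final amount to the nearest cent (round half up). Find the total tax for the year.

1 Jan – 30 May 2026: 150 days at 0.8% → £81,000 × 0.8% × 150/365 = £266.3014
31 May – 31 Dec 2026: 215 days at 1% → £81,000 × 1% × 215/365 = £477.1233
Total = £743.4247

£743.42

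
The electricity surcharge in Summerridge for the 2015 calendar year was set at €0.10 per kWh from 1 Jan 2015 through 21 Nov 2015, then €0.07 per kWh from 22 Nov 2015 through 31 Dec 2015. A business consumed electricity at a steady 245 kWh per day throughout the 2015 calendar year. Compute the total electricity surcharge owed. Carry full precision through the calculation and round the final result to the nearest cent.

1 Jan – 21 Nov 2015: 325 days × 245 kWh/day = 79,625 kWh at €0.10/kWh → €7,962.50
22 Nov – 31 Dec 2015: 40 days × 245 kWh/day = 9,800 kWh at €0.07/kWh → €686.00

€8,648.50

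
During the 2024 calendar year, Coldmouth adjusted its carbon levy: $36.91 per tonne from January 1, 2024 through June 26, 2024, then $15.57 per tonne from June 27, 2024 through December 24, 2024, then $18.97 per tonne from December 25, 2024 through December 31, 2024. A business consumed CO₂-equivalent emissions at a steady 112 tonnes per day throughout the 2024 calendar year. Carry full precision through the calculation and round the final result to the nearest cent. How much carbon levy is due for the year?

January 1 – June 26, 2024: 178 days × 112 tonnes/day = 19,936 tonnes at $36.91/tonne → $735,837.76
June 27 – December 24, 2024: 181 days × 112 tonnes/day = 20,272 tonnes at $15.57/tonne → $315,635.04
December 25 – December 31, 2024: 7 days × 112 tonnes/day = 784 tonnes at $18.97/tonne → $14,872.48

$1,066,345.28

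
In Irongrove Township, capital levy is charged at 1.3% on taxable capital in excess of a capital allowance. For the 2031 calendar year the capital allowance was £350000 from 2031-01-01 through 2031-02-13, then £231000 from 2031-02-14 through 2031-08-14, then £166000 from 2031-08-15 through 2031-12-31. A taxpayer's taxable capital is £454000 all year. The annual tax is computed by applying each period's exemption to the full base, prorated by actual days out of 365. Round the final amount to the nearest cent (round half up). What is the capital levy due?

2031-01-01 to 2031-02-13: 44 days, exemption £350000 → (£454000 − £350000) × 1.3% × 44/365 = £162.9808
2031-02-14 to 2031-08-14: 182 days, exemption £231000 → (£454000 − £231000) × 1.3% × 182/365 = £1445.5288
2031-08-15 to 2031-12-31: 139 days, exemption £166000 → (£454000 − £166000) × 1.3% × 139/365 = £1425.7973
Total = £3034.3068

£3034.31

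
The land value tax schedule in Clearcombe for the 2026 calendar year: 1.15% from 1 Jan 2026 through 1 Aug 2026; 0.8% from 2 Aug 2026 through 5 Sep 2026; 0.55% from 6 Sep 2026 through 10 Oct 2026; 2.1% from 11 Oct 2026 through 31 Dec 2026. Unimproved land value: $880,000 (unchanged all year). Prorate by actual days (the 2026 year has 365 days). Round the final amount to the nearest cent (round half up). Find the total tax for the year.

1 Jan – 1 Aug 2026: 213 days at 1.15% → $880,000 × 1.15% × 213/365 = $5,905.6438
2 Aug – 5 Sep 2026: 35 days at 0.8% → $880,000 × 0.8% × 35/365 = $675.0685
6 Sep – 10 Oct 2026: 35 days at 0.55% → $880,000 × 0.55% × 35/365 = $464.1096
11 Oct – 31 Dec 2026: 82 days at 2.1% → $880,000 × 2.1% × 82/365 = $4,151.6712
Total = $11,196.4932

$11,196.49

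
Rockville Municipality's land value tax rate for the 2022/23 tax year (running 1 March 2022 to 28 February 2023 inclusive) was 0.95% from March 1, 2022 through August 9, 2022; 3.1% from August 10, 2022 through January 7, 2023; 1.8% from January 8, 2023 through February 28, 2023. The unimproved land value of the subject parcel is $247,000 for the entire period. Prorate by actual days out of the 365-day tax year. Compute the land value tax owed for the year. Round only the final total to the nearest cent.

March 1 – August 9, 2022: 162 days at 0.95% → $247,000 × 0.95% × 162/365 = $1,041.4603
August 10, 2022 – January 7, 2023: 151 days at 3.1% → $247,000 × 3.1% × 151/365 = $3,167.6904
January 8 – February 28, 2023: 52 days at 1.8% → $247,000 × 1.8% × 52/365 = $633.4027
Total = $4,842.5534

$4,842.55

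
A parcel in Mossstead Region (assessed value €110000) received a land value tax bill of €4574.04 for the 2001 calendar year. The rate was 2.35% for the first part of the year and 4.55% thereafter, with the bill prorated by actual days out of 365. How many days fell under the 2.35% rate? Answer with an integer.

Let d = days at the first rate; then 365 − d days at the second rate.
€110000 × [2.35%·d + 4.55%·(365−d)] / 365 = €4574.04
Solving gives d = 65, so the new rate took effect on 7 March 2001.

65 days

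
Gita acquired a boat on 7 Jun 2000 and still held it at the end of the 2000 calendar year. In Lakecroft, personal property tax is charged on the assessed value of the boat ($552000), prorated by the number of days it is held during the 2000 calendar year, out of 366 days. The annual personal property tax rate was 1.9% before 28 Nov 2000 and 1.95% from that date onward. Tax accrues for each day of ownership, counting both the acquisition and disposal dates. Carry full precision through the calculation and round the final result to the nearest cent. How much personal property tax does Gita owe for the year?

7 Jun – 27 Nov 2000: 174 days at 1.9% → $552000 × 1.9% × 174/366 = $4986.0984
28 Nov – 31 Dec 2000: 34 days at 1.95% → $552000 × 1.95% × 34/366 = $999.9344
Total = $5986.0328

$5986.03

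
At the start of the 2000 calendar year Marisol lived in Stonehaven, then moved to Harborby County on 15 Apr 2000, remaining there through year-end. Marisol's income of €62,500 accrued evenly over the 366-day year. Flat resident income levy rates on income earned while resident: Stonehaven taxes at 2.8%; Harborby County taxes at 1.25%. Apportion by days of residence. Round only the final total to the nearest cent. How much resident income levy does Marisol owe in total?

€1,059.17

Stonehaven, 1 Jan – 14 Apr 2000: 105 days → €62,500 × 2.8% × 105/366 = €502.0492
Harborby County, 15 Apr – 31 Dec 2000: 261 days → €62,500 × 1.25% × 261/366 = €557.1209
Total = €1,059.1701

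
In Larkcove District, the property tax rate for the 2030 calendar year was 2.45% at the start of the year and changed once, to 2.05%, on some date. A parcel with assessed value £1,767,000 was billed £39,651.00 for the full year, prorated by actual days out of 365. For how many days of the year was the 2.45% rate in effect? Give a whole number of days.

177 days

Let d = days at the first rate; then 365 − d days at the second rate.
£1,767,000 × [2.45%·d + 2.05%·(365−d)] / 365 = £39,651.00
Solving gives d = 177, so the new rate took effect on 27 June 2030.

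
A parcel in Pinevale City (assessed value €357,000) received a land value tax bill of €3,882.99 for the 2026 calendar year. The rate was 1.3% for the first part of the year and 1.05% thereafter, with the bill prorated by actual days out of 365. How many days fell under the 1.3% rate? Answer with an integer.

55 days

Let d = days at the first rate; then 365 − d days at the second rate.
€357,000 × [1.3%·d + 1.05%·(365−d)] / 365 = €3,882.99
Solving gives d = 55, so the new rate took effect on 25 February 2026.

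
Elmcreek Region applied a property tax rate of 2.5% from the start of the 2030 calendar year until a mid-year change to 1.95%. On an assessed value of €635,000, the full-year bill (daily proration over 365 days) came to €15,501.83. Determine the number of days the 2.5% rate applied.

Let d = days at the first rate; then 365 − d days at the second rate.
€635,000 × [2.5%·d + 1.95%·(365−d)] / 365 = €15,501.83
Solving gives d = 326, so the new rate took effect on 23 Nov 2030.

326 days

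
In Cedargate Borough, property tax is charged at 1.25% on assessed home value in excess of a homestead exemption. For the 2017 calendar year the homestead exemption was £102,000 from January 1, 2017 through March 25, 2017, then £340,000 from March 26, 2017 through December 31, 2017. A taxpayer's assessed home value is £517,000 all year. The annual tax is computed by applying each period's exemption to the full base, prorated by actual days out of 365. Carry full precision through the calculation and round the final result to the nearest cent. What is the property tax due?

£2,897.16

January 1 – March 25, 2017: 84 days, exemption £102,000 → (£517,000 − £102,000) × 1.25% × 84/365 = £1,193.8356
March 26 – December 31, 2017: 281 days, exemption £340,000 → (£517,000 − £340,000) × 1.25% × 281/365 = £1,703.3219
Total = £2,897.1575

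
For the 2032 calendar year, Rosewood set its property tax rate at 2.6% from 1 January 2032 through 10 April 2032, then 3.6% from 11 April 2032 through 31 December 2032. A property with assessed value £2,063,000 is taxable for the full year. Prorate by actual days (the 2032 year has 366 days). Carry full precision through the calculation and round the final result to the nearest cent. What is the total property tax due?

1 January – 10 April 2032: 101 days at 2.6% → £2,063,000 × 2.6% × 101/366 = £14,801.7432
11 April – 31 December 2032: 265 days at 3.6% → £2,063,000 × 3.6% × 265/366 = £53,773.2787
Total = £68,575.0219

£68,575.02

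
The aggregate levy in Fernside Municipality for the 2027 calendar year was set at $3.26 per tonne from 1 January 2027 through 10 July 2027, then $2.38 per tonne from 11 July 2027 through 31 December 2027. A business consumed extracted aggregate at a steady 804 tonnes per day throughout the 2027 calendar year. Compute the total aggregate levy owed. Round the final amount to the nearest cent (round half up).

1 January – 10 July 2027: 191 days × 804 tonnes/day = 153,564 tonnes at $3.26/tonne → $500618.64
11 July – 31 December 2027: 174 days × 804 tonnes/day = 139,896 tonnes at $2.38/tonne → $332952.48

$833571.12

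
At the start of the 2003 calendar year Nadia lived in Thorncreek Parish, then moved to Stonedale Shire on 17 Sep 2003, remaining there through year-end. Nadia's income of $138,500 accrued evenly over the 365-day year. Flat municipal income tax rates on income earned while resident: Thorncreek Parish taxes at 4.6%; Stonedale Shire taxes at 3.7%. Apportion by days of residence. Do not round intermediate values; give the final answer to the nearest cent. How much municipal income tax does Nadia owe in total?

Thorncreek Parish, 1 Jan – 16 Sep 2003: 259 days → $138,500 × 4.6% × 259/365 = $4,520.7918
Stonedale Shire, 17 Sep – 31 Dec 2003: 106 days → $138,500 × 3.7% × 106/365 = $1,488.2110
Total = $6,009.0027

$6,009.00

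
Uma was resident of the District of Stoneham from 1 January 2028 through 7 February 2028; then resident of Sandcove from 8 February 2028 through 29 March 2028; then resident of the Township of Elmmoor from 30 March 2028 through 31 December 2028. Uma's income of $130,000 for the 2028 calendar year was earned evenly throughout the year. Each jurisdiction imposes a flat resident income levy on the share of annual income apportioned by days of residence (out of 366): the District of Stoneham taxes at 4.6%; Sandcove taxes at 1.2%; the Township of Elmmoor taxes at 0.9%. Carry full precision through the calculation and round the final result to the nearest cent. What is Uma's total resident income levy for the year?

$1,723.74

The District of Stoneham, 1 January – 7 February 2028: 38 days → $130,000 × 4.6% × 38/366 = $620.8743
Sandcove, 8 February – 29 March 2028: 51 days → $130,000 × 1.2% × 51/366 = $217.3770
The Township of Elmmoor, 30 March – 31 December 2028: 277 days → $130,000 × 0.9% × 277/366 = $885.4918
Total = $1,723.7432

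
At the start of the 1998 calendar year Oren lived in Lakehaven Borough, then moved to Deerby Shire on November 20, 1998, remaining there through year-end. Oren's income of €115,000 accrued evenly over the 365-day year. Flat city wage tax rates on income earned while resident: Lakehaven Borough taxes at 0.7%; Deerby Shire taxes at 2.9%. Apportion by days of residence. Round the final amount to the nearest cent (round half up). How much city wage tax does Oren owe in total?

€1,096.12

Lakehaven Borough, January 1 – November 19, 1998: 323 days → €115,000 × 0.7% × 323/365 = €712.3699
Deerby Shire, November 20 – December 31, 1998: 42 days → €115,000 × 2.9% × 42/365 = €383.7534
Total = €1,096.1233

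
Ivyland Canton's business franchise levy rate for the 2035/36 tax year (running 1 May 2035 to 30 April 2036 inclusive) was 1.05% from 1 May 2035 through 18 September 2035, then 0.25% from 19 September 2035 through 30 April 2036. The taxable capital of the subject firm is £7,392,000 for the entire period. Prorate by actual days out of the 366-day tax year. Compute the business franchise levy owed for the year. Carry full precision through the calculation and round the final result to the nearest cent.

£41,261.90

1 May – 18 September 2035: 141 days at 1.05% → £7,392,000 × 1.05% × 141/366 = £29,901.2459
19 September 2035 – 30 April 2036: 225 days at 0.25% → £7,392,000 × 0.25% × 225/366 = £11,360.6557
Total = £41,261.9016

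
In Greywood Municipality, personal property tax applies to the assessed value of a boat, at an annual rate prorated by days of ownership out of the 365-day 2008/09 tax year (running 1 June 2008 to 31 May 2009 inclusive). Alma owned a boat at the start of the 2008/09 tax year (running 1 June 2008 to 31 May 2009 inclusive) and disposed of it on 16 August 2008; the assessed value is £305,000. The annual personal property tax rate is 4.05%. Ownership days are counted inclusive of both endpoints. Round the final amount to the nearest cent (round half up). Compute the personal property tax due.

£2,605.87

Days held (1 June – 16 August 2008): 77 out of 365
Tax = £305,000 × 4.05% × 77/365 = £2,605.8699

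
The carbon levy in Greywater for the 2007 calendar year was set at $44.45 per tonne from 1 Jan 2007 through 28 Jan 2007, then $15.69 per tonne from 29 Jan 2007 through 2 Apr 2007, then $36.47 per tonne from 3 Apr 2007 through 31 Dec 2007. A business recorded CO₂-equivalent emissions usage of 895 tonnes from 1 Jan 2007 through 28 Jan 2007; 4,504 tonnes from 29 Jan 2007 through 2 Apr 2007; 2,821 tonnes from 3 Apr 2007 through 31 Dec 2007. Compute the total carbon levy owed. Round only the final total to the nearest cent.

1 Jan – 28 Jan 2007: 895 tonnes at $44.45/tonne → $39782.75
29 Jan – 2 Apr 2007: 4,504 tonnes at $15.69/tonne → $70667.76
3 Apr – 31 Dec 2007: 2,821 tonnes at $36.47/tonne → $102881.87

$213332.38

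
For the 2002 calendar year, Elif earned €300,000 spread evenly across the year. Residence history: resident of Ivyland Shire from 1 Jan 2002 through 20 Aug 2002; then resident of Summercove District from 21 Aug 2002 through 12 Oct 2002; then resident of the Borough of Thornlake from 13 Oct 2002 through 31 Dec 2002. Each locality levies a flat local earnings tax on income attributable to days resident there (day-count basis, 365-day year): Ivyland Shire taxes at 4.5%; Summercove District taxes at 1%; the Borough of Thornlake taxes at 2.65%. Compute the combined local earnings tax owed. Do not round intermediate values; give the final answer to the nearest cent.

Ivyland Shire, 1 Jan – 20 Aug 2002: 232 days → €300,000 × 4.5% × 232/365 = €8,580.8219
Summercove District, 21 Aug – 12 Oct 2002: 53 days → €300,000 × 1% × 53/365 = €435.6164
The Borough of Thornlake, 13 Oct – 31 Dec 2002: 80 days → €300,000 × 2.65% × 80/365 = €1,742.4658
Total = €10,758.9041

€10,758.90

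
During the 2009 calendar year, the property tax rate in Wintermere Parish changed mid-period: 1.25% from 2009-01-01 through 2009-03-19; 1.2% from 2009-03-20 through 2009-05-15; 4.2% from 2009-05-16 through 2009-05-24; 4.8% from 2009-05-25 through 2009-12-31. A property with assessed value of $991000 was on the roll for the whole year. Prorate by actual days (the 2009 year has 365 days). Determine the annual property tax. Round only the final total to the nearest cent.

2009-01-01 to 2009-03-19: 78 days at 1.25% → $991000 × 1.25% × 78/365 = $2647.1918
2009-03-20 to 2009-05-15: 57 days at 1.2% → $991000 × 1.2% × 57/365 = $1857.1068
2009-05-16 to 2009-05-24: 9 days at 4.2% → $991000 × 4.2% × 9/365 = $1026.2959
2009-05-25 to 2009-12-31: 221 days at 4.8% → $991000 × 4.8% × 221/365 = $28801.4466
Total = $34332.0411

$34332.04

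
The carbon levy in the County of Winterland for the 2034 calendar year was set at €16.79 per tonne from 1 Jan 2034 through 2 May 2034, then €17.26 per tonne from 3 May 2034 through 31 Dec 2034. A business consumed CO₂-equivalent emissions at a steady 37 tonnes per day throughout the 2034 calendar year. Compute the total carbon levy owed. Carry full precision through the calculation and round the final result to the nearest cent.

€230974.72

1 Jan – 2 May 2034: 122 days × 37 tonnes/day = 4,514 tonnes at €16.79/tonne → €75790.06
3 May – 31 Dec 2034: 243 days × 37 tonnes/day = 8,991 tonnes at €17.26/tonne → €155184.66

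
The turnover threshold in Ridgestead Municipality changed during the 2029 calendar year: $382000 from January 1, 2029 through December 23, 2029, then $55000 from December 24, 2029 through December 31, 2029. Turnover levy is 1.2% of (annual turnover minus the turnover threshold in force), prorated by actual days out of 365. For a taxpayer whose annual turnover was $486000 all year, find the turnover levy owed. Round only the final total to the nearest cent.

January 1 – December 23, 2029: 357 days, exemption $382000 → ($486000 − $382000) × 1.2% × 357/365 = $1220.6466
December 24 – December 31, 2029: 8 days, exemption $55000 → ($486000 − $55000) × 1.2% × 8/365 = $113.3589
Total = $1334.0055

$1334.01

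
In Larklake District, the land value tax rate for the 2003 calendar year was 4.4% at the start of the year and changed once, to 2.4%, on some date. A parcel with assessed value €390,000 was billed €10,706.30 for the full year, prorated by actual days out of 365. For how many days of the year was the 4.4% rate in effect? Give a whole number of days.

63 days

Let d = days at the first rate; then 365 − d days at the second rate.
€390,000 × [4.4%·d + 2.4%·(365−d)] / 365 = €10,706.30
Solving gives d = 63, so the new rate took effect on 5 Mar 2003.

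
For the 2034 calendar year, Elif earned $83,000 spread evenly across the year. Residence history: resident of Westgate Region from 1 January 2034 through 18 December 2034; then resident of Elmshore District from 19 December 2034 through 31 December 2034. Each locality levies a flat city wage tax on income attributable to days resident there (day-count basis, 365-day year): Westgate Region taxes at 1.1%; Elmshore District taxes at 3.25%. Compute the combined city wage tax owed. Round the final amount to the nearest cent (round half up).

$976.56

Westgate Region, 1 January – 18 December 2034: 352 days → $83,000 × 1.1% × 352/365 = $880.4822
Elmshore District, 19 December – 31 December 2034: 13 days → $83,000 × 3.25% × 13/365 = $96.0753
Total = $976.5575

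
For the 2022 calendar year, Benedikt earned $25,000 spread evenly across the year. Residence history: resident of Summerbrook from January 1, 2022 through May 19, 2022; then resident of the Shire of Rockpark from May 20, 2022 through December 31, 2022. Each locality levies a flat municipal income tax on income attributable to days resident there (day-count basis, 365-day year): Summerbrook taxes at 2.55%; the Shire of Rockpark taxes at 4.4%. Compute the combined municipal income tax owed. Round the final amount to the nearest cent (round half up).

$923.87

Summerbrook, January 1 – May 19, 2022: 139 days → $25,000 × 2.55% × 139/365 = $242.7740
The Shire of Rockpark, May 20 – December 31, 2022: 226 days → $25,000 × 4.4% × 226/365 = $681.0959
Total = $923.8699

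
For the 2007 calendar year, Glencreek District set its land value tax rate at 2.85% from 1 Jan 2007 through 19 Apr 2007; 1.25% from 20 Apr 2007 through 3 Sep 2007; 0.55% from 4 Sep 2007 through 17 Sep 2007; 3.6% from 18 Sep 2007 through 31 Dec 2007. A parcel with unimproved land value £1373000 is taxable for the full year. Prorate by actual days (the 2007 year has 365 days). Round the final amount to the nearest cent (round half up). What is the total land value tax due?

1 Jan – 19 Apr 2007: 109 days at 2.85% → £1373000 × 2.85% × 109/365 = £11685.5466
20 Apr – 3 Sep 2007: 137 days at 1.25% → £1373000 × 1.25% × 137/365 = £6441.8151
4 Sep – 17 Sep 2007: 14 days at 0.55% → £1373000 × 0.55% × 14/365 = £289.6466
18 Sep – 31 Dec 2007: 105 days at 3.6% → £1373000 × 3.6% × 105/365 = £14219.0137
Total = £32636.0219

£32636.02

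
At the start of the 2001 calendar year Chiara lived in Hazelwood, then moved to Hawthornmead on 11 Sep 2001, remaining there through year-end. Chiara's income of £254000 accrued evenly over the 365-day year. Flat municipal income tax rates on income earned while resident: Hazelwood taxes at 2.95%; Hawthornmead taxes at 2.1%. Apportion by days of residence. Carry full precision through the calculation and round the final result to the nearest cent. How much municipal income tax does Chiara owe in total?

Hazelwood, 1 Jan – 10 Sep 2001: 253 days → £254000 × 2.95% × 253/365 = £5193.7781
Hawthornmead, 11 Sep – 31 Dec 2001: 112 days → £254000 × 2.1% × 112/365 = £1636.7342
Total = £6830.5123

£6830.51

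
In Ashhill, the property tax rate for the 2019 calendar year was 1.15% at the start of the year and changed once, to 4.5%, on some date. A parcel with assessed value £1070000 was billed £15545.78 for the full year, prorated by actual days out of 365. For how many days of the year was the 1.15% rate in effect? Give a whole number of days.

332 days

Let d = days at the first rate; then 365 − d days at the second rate.
£1070000 × [1.15%·d + 4.5%·(365−d)] / 365 = £15545.78
Solving gives d = 332, so the new rate took effect on 29 Nov 2019.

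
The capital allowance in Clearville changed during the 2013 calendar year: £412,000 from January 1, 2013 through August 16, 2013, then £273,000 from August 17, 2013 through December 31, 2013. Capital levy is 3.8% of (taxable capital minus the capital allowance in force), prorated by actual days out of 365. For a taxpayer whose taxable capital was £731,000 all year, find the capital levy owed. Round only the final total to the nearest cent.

January 1 – August 16, 2013: 228 days, exemption £412,000 → (£731,000 − £412,000) × 3.8% × 228/365 = £7,572.0986
August 17 – December 31, 2013: 137 days, exemption £273,000 → (£731,000 − £273,000) × 3.8% × 137/365 = £6,532.4603
Total = £14,104.5589

£14,104.56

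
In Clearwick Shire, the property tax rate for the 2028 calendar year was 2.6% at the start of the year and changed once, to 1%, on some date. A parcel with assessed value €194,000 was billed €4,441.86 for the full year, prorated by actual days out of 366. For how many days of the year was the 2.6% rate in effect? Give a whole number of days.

Let d = days at the first rate; then 366 − d days at the second rate.
€194,000 × [2.6%·d + 1%·(366−d)] / 366 = €4,441.86
Solving gives d = 295, so the new rate took effect on October 22, 2028.

295 days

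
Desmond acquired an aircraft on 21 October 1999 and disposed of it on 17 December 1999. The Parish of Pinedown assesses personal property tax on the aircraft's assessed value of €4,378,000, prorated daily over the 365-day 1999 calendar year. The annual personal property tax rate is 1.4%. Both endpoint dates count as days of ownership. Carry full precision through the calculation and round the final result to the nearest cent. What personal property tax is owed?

Days held (21 October – 17 December 1999): 58 out of 365
Tax = €4,378,000 × 1.4% × 58/365 = €9,739.5507

€9,739.55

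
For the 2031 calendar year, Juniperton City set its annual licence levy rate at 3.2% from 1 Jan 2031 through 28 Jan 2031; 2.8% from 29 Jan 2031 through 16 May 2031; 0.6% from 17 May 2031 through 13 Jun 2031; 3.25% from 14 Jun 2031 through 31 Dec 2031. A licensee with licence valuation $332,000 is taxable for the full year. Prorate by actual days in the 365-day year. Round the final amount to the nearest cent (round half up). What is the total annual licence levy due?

$9,660.29

1 Jan – 28 Jan 2031: 28 days at 3.2% → $332,000 × 3.2% × 28/365 = $814.9918
29 Jan – 16 May 2031: 108 days at 2.8% → $332,000 × 2.8% × 108/365 = $2,750.5973
17 May – 13 Jun 2031: 28 days at 0.6% → $332,000 × 0.6% × 28/365 = $152.8110
14 Jun – 31 Dec 2031: 201 days at 3.25% → $332,000 × 3.25% × 201/365 = $5,941.8904
Total = $9,660.2904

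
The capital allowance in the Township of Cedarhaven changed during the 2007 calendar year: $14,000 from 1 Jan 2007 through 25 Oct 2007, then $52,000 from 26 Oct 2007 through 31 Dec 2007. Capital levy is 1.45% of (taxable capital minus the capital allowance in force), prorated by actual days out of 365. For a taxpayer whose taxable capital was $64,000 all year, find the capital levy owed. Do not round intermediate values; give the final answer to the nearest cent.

1 Jan – 25 Oct 2007: 298 days, exemption $14,000 → ($64,000 − $14,000) × 1.45% × 298/365 = $591.9178
26 Oct – 31 Dec 2007: 67 days, exemption $52,000 → ($64,000 − $52,000) × 1.45% × 67/365 = $31.9397
Total = $623.8575

$623.86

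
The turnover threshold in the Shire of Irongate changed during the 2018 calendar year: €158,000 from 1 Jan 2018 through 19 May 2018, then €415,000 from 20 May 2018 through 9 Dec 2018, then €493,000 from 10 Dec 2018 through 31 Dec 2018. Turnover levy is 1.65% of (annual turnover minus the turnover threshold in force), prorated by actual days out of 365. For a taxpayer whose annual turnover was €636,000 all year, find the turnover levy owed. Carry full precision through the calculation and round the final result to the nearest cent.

1 Jan – 19 May 2018: 139 days, exemption €158,000 → (€636,000 − €158,000) × 1.65% × 139/365 = €3,003.5425
20 May – 9 Dec 2018: 204 days, exemption €415,000 → (€636,000 − €415,000) × 1.65% × 204/365 = €2,038.0438
10 Dec – 31 Dec 2018: 22 days, exemption €493,000 → (€636,000 − €493,000) × 1.65% × 22/365 = €142.2164
Total = €5,183.8027

€5,183.80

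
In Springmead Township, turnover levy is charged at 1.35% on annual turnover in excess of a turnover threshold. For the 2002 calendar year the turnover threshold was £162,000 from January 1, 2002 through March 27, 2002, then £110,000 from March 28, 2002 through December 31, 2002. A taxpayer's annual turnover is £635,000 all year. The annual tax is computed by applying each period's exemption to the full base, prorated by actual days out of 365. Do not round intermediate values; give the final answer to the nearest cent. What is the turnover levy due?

January 1 – March 27, 2002: 86 days, exemption £162,000 → (£635,000 − £162,000) × 1.35% × 86/365 = £1,504.5288
March 28 – December 31, 2002: 279 days, exemption £110,000 → (£635,000 − £110,000) × 1.35% × 279/365 = £5,417.5685
Total = £6,922.0973

£6,922.10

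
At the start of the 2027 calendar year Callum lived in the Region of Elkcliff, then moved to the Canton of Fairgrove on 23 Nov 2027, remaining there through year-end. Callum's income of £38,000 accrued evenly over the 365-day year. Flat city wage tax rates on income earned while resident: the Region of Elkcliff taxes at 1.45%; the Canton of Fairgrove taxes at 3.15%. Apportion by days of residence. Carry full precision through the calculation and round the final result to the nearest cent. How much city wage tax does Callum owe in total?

£620.02

The Region of Elkcliff, 1 Jan – 22 Nov 2027: 326 days → £38,000 × 1.45% × 326/365 = £492.1260
The Canton of Fairgrove, 23 Nov – 31 Dec 2027: 39 days → £38,000 × 3.15% × 39/365 = £127.8986
Total = £620.0247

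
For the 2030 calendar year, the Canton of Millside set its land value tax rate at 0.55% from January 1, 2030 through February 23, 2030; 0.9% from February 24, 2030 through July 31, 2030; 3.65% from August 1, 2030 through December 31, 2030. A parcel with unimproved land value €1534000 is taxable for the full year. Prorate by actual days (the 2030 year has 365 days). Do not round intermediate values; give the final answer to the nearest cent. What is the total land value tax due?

January 1 – February 23, 2030: 54 days at 0.55% → €1534000 × 0.55% × 54/365 = €1248.2137
February 24 – July 31, 2030: 158 days at 0.9% → €1534000 × 0.9% × 158/365 = €5976.2959
August 1 – December 31, 2030: 153 days at 3.65% → €1534000 × 3.65% × 153/365 = €23470.2000
Total = €30694.7096

€30694.71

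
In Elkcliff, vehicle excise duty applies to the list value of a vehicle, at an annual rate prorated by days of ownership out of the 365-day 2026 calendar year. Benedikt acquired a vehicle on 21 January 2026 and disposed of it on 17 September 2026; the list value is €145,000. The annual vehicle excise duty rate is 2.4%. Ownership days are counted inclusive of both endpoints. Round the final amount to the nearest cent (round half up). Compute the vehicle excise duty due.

€2,288.22

Days held (21 January – 17 September 2026): 240 out of 365
Tax = €145,000 × 2.4% × 240/365 = €2,288.2192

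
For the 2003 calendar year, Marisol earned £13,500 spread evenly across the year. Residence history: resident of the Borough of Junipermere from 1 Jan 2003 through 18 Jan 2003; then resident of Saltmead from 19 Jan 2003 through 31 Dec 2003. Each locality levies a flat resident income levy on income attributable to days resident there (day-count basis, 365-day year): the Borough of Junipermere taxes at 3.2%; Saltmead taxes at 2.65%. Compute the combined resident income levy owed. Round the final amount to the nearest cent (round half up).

£361.41

The Borough of Junipermere, 1 Jan – 18 Jan 2003: 18 days → £13,500 × 3.2% × 18/365 = £21.3041
Saltmead, 19 Jan – 31 Dec 2003: 347 days → £13,500 × 2.65% × 347/365 = £340.1075
Total = £361.4116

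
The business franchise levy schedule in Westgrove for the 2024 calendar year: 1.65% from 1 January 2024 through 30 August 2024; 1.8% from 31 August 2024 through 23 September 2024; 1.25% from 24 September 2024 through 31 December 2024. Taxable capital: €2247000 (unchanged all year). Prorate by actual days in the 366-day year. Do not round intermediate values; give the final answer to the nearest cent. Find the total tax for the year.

€34865.34

1 January – 30 August 2024: 243 days at 1.65% → €2247000 × 1.65% × 243/366 = €24615.7008
31 August – 23 September 2024: 24 days at 1.8% → €2247000 × 1.8% × 24/366 = €2652.1967
24 September – 31 December 2024: 99 days at 1.25% → €2247000 × 1.25% × 99/366 = €7597.4385
Total = €34865.3361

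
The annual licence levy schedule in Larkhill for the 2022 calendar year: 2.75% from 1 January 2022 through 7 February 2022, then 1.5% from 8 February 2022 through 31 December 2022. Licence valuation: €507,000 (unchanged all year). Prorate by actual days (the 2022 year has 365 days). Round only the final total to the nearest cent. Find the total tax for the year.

1 January – 7 February 2022: 38 days at 2.75% → €507,000 × 2.75% × 38/365 = €1,451.5479
8 February – 31 December 2022: 327 days at 1.5% → €507,000 × 1.5% × 327/365 = €6,813.2466
Total = €8,264.7945

€8,264.79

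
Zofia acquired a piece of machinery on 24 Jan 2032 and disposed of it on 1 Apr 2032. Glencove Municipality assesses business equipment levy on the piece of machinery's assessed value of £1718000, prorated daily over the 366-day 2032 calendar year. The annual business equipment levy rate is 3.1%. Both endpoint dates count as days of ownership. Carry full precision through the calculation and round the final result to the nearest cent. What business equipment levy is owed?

£10040.44

Days held (24 Jan – 1 Apr 2032): 69 out of 366
Tax = £1718000 × 3.1% × 69/366 = £10040.4426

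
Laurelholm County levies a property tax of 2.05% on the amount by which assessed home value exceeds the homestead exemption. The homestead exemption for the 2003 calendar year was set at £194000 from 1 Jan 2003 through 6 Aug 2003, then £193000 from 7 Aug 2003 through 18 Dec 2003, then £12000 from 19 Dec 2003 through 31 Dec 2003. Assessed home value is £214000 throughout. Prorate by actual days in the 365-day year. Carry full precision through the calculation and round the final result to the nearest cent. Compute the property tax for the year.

£550.41

1 Jan – 6 Aug 2003: 218 days, exemption £194000 → (£214000 − £194000) × 2.05% × 218/365 = £244.8767
7 Aug – 18 Dec 2003: 134 days, exemption £193000 → (£214000 − £193000) × 2.05% × 134/365 = £158.0466
19 Dec – 31 Dec 2003: 13 days, exemption £12000 → (£214000 − £12000) × 2.05% × 13/365 = £147.4877
Total = £550.4110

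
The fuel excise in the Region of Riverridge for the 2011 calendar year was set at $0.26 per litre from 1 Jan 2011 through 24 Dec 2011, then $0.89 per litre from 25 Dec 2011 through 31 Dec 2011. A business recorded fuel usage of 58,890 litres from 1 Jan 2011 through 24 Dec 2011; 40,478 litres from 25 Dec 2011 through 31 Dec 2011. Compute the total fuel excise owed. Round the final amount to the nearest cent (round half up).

1 Jan – 24 Dec 2011: 58,890 litres at $0.26/litre → $15,311.40
25 Dec – 31 Dec 2011: 40,478 litres at $0.89/litre → $36,025.42

$51,336.82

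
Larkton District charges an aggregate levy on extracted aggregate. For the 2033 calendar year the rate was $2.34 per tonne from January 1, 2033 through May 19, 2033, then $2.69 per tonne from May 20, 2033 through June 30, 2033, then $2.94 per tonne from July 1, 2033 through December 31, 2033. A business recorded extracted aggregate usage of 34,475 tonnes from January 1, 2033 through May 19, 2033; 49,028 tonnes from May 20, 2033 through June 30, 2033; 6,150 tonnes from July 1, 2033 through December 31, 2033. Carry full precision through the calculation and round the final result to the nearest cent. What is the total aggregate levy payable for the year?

$230,637.82

January 1 – May 19, 2033: 34,475 tonnes at $2.34/tonne → $80,671.50
May 20 – June 30, 2033: 49,028 tonnes at $2.69/tonne → $131,885.32
July 1 – December 31, 2033: 6,150 tonnes at $2.94/tonne → $18,081.00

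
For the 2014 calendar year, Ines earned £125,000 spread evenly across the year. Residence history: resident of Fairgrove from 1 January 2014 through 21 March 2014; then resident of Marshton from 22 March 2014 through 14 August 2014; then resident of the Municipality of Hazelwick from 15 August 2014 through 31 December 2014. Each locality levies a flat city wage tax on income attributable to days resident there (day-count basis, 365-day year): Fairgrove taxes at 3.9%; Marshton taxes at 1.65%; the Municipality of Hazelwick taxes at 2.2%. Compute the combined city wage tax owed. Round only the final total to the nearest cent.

Fairgrove, 1 January – 21 March 2014: 80 days → £125,000 × 3.9% × 80/365 = £1,068.4932
Marshton, 22 March – 14 August 2014: 146 days → £125,000 × 1.65% × 146/365 = £825.0000
The Municipality of Hazelwick, 15 August – 31 December 2014: 139 days → £125,000 × 2.2% × 139/365 = £1,047.2603
Total = £2,940.7534

£2,940.75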